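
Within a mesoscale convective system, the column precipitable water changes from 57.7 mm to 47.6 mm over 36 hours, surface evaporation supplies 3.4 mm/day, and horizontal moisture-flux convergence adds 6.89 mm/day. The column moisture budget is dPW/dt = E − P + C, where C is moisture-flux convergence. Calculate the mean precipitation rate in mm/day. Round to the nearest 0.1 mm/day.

P ≈ 17.0 mm/day

dPW/dt = (47.6 − 57.7) mm / (36/24 day) = -6.733 mm/day.
P = E + C − dPW/dt = 3.4 + (6.89) − (-6.733) = 17.0 mm/day.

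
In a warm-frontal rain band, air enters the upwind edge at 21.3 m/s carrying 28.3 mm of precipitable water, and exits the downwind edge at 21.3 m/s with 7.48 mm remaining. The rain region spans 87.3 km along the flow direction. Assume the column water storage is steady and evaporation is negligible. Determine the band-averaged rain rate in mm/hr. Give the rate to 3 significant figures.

Column moisture flux per unit crosswind length is F = V × PW.
Inflow: F_in = 21.3 × 28.3 = 602.79 mm·m/s
Outflow: F_out = 21.3 × 7.48 = 159.324 mm·m/s
Steady-state rate R = (F_in − F_out)/L = (602.79 − 159.324) / 87300 m = 5.080e-03 mm/s.
R = 5.080e-03 × 3600 = 18.3 mm/hr.

R ≈ 18.3 mm/hr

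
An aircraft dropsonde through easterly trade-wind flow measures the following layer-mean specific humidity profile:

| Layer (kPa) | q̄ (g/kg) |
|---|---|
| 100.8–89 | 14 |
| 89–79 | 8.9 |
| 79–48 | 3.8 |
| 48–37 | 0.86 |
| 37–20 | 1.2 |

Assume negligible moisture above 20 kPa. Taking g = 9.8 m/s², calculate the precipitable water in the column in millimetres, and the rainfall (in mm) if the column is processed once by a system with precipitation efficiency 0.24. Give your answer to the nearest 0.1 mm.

Precipitable water is the column-integrated vapour mass per unit area: PW = (1/g) Σ q̄ Δp, with q in kg/kg and Δp in Pa (1 kg/m² of water = 1 mm).
Layer 100.8–89 kPa: Δp = 118 hPa = 11800 Pa, q̄ = 0.014 kg/kg → 0.014 × 11800 / 9.8 = 16.86 mm
Layer 89–79 kPa: Δp = 100 hPa = 10000 Pa, q̄ = 0.0089 kg/kg → 0.0089 × 10000 / 9.8 = 9.08 mm
Layer 79–48 kPa: Δp = 310 hPa = 31000 Pa, q̄ = 0.0038 kg/kg → 0.0038 × 31000 / 9.8 = 12.02 mm
Layer 48–37 kPa: Δp = 110 hPa = 11000 Pa, q̄ = 0.00086 kg/kg → 0.00086 × 11000 / 9.8 = 0.97 mm
Layer 37–20 kPa: Δp = 170 hPa = 17000 Pa, q̄ = 0.0012 kg/kg → 0.0012 × 17000 / 9.8 = 2.08 mm
PW = 16.86 + 9.08 + 12.02 + 0.97 + 2.08 = 41.01 ≈ 41.0 mm.
Rainfall = ε × PW = 0.24 × 41.0 = 9.8 mm.

PW ≈ 41.0 mm; rainfall ≈ 9.8 mm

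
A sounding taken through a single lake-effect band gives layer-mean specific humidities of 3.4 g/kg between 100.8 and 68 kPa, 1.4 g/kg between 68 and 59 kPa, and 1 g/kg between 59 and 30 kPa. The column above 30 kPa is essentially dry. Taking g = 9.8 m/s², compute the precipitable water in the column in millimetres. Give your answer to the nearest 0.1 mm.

Precipitable water is the column-integrated vapour mass per unit area: PW = (1/g) Σ q̄ Δp, with q in kg/kg and Δp in Pa (1 kg/m² of water = 1 mm).
Layer 100.8–68 kPa: Δp = 328 hPa = 32800 Pa, q̄ = 0.0034 kg/kg → 0.0034 × 32800 / 9.8 = 11.38 mm
Layer 68–59 kPa: Δp = 90 hPa = 9000 Pa, q̄ = 0.0014 kg/kg → 0.0014 × 9000 / 9.8 = 1.29 mm
Layer 59–30 kPa: Δp = 290 hPa = 29000 Pa, q̄ = 0.001 kg/kg → 0.001 × 29000 / 9.8 = 2.96 mm
PW = 11.38 + 1.29 + 2.96 = 15.63 ≈ 15.6 mm.

PW ≈ 15.6 mm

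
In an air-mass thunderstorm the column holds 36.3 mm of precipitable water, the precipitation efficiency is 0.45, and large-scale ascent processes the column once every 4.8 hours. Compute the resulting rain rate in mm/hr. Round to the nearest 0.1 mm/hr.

Each overturning extracts ε × PW = 0.45 × 36.3 = 16.335 mm.
Rate = ε·PW / τ = 16.335 / 4.8 h = 3.4 mm/hr.

R ≈ 3.4 mm/hr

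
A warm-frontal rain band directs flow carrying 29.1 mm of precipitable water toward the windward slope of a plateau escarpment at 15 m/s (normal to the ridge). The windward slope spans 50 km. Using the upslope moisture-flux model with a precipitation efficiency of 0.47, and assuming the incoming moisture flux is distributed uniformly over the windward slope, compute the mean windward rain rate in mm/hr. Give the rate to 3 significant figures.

Incoming column moisture flux per unit ridge length: F = V × PW = 15 × 29.1 = 436.5 mm·m/s.
Spread over the 50 km slope with efficiency ε = 0.47: R = ε·F/W = 0.47 × 436.5 / 50000 m = 4.103e-03 mm/s.
R = 4.103e-03 × 3600 = 14.8 mm/hr.

R ≈ 14.8 mm/hr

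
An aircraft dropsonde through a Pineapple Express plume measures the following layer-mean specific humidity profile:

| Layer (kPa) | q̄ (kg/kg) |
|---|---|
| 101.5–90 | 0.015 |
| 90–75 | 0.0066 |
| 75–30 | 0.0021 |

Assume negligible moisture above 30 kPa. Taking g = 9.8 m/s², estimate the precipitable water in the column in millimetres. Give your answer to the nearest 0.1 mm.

PW ≈ 37.3 mm

Precipitable water is the column-integrated vapour mass per unit area: PW = (1/g) Σ q̄ Δp, with q in kg/kg and Δp in Pa (1 kg/m² of water = 1 mm).
Layer 101.5–90 kPa: Δp = 115 hPa = 11500 Pa, q̄ = 0.015 kg/kg → 0.015 × 11500 / 9.8 = 17.60 mm
Layer 90–75 kPa: Δp = 150 hPa = 15000 Pa, q̄ = 0.0066 kg/kg → 0.0066 × 15000 / 9.8 = 10.10 mm
Layer 75–30 kPa: Δp = 450 hPa = 45000 Pa, q̄ = 0.0021 kg/kg → 0.0021 × 45000 / 9.8 = 9.64 mm
PW = 17.60 + 10.10 + 9.64 = 37.34 ≈ 37.3 mm.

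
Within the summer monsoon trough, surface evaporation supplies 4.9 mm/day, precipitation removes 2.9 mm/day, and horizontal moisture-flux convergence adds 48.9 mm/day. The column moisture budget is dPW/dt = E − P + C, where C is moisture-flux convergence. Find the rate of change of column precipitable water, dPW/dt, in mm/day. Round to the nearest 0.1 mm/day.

dPW/dt ≈ 50.9 mm/day

dPW/dt = E − P + C = 4.9 − 2.9 + (48.9) = 50.9 mm/day.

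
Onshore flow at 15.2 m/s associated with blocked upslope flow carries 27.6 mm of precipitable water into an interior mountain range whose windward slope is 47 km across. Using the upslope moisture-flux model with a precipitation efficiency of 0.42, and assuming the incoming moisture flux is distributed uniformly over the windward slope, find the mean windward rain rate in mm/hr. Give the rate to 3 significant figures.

R ≈ 13.5 mm/hr

Incoming column moisture flux per unit ridge length: F = V × PW = 15.2 × 27.6 = 419.52 mm·m/s.
Spread over the 47 km slope with efficiency ε = 0.42: R = ε·F/W = 0.42 × 419.52 / 47000 m = 3.749e-03 mm/s.
R = 3.749e-03 × 3600 = 13.5 mm/hr.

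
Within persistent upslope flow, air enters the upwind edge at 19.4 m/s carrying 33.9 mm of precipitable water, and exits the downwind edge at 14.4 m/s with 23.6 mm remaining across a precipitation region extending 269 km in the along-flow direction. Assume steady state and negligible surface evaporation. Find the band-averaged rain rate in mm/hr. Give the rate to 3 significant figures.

Column moisture flux per unit crosswind length is F = V × PW.
Inflow: F_in = 19.4 × 33.9 = 657.66 mm·m/s
Outflow: F_out = 14.4 × 23.6 = 339.84 mm·m/s
Steady-state rate R = (F_in − F_out)/L = (657.66 − 339.84) / 269000 m = 1.181e-03 mm/s.
R = 1.181e-03 × 3600 = 4.25 mm/hr.

R ≈ 4.25 mm/hr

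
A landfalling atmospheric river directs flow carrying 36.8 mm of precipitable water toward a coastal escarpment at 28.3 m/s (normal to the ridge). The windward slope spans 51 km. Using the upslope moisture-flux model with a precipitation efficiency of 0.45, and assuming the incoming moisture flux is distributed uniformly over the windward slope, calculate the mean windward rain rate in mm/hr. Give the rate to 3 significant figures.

R ≈ 33.1 mm/hr

Incoming column moisture flux per unit ridge length: F = V × PW = 28.3 × 36.8 = 1041.44 mm·m/s.
Spread over the 51 km slope with efficiency ε = 0.45: R = ε·F/W = 0.45 × 1041.44 / 51000 m = 9.189e-03 mm/s.
R = 9.189e-03 × 3600 = 33.1 mm/hr.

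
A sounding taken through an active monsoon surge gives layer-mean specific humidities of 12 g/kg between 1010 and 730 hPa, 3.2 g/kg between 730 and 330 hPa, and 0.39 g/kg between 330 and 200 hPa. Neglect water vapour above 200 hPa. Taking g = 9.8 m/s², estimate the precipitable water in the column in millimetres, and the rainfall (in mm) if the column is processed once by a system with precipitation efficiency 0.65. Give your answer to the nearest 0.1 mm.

PW ≈ 47.9 mm; rainfall ≈ 31.1 mm

Precipitable water is the column-integrated vapour mass per unit area: PW = (1/g) Σ q̄ Δp, with q in kg/kg and Δp in Pa (1 kg/m² of water = 1 mm).
Layer 1010–730 hPa: Δp = 280 hPa = 28000 Pa, q̄ = 0.012 kg/kg → 0.012 × 28000 / 9.8 = 34.29 mm
Layer 730–330 hPa: Δp = 400 hPa = 40000 Pa, q̄ = 0.0032 kg/kg → 0.0032 × 40000 / 9.8 = 13.06 mm
Layer 330–200 hPa: Δp = 130 hPa = 13000 Pa, q̄ = 0.00039 kg/kg → 0.00039 × 13000 / 9.8 = 0.52 mm
PW = 34.29 + 13.06 + 0.52 = 47.87 ≈ 47.9 mm.
Rainfall = ε × PW = 0.65 × 47.9 = 31.1 mm.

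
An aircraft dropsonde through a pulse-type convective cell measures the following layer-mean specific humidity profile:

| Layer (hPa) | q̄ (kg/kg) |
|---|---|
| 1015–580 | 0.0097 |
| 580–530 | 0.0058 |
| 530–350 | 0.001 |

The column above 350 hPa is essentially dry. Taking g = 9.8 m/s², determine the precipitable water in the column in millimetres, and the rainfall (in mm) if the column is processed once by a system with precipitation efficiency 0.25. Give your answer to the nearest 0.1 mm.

Precipitable water is the column-integrated vapour mass per unit area: PW = (1/g) Σ q̄ Δp, with q in kg/kg and Δp in Pa (1 kg/m² of water = 1 mm).
Layer 1015–580 hPa: Δp = 435 hPa = 43500 Pa, q̄ = 0.0097 kg/kg → 0.0097 × 43500 / 9.8 = 43.06 mm
Layer 580–530 hPa: Δp = 50 hPa = 5000 Pa, q̄ = 0.0058 kg/kg → 0.0058 × 5000 / 9.8 = 2.96 mm
Layer 530–350 hPa: Δp = 180 hPa = 18000 Pa, q̄ = 0.001 kg/kg → 0.001 × 18000 / 9.8 = 1.84 mm
PW = 43.06 + 2.96 + 1.84 = 47.86 ≈ 47.9 mm.
Rainfall = ε × PW = 0.25 × 47.9 = 12.0 mm.

PW ≈ 47.9 mm; rainfall ≈ 12.0 mm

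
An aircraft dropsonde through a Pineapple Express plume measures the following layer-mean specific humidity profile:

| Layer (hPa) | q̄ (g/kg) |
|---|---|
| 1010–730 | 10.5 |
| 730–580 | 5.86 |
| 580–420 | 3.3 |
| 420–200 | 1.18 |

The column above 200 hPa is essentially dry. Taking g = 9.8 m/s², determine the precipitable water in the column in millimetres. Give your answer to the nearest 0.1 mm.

Precipitable water is the column-integrated vapour mass per unit area: PW = (1/g) Σ q̄ Δp, with q in kg/kg and Δp in Pa (1 kg/m² of water = 1 mm).
Layer 1010–730 hPa: Δp = 280 hPa = 28000 Pa, q̄ = 0.0105 kg/kg → 0.0105 × 28000 / 9.8 = 30.00 mm
Layer 730–580 hPa: Δp = 150 hPa = 15000 Pa, q̄ = 0.00586 kg/kg → 0.00586 × 15000 / 9.8 = 8.97 mm
Layer 580–420 hPa: Δp = 160 hPa = 16000 Pa, q̄ = 0.0033 kg/kg → 0.0033 × 16000 / 9.8 = 5.39 mm
Layer 420–200 hPa: Δp = 220 hPa = 22000 Pa, q̄ = 0.00118 kg/kg → 0.00118 × 22000 / 9.8 = 2.65 mm
PW = 30.00 + 8.97 + 5.39 + 2.65 = 47.01 ≈ 47.0 mm.

PW ≈ 47.0 mm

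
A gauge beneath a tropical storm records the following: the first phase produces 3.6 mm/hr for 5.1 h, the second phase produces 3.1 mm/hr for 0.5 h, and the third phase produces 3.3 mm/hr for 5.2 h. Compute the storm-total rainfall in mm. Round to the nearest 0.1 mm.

total ≈ 37.1 mm

Total = Σ Rᵢ Δtᵢ = 3.6 × 5.1 + 3.1 × 0.5 + 3.3 × 5.2
      = 18.36 + 1.55 + 17.16 = 37.1 mm.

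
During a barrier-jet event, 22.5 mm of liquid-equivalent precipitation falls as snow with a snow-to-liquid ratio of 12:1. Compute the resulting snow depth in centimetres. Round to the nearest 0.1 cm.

Snow depth = liquid × ratio = 22.5 mm × 12 = 270 mm = 27.0 cm.

snow depth ≈ 27.0 cm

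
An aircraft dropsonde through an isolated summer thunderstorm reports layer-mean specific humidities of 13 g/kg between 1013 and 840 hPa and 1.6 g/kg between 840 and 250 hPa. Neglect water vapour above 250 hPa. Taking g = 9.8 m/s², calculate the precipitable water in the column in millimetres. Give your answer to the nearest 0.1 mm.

Precipitable water is the column-integrated vapour mass per unit area: PW = (1/g) Σ q̄ Δp, with q in kg/kg and Δp in Pa (1 kg/m² of water = 1 mm).
Layer 1013–840 hPa: Δp = 173 hPa = 17300 Pa, q̄ = 0.013 kg/kg → 0.013 × 17300 / 9.8 = 22.95 mm
Layer 840–250 hPa: Δp = 590 hPa = 59000 Pa, q̄ = 0.0016 kg/kg → 0.0016 × 59000 / 9.8 = 9.63 mm
PW = 22.95 + 9.63 = 32.58 ≈ 32.6 mm.

PW ≈ 32.6 mm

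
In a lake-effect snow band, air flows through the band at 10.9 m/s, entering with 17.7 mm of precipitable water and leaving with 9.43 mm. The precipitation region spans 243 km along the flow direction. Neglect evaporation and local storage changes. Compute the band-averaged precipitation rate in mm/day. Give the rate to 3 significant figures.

Column moisture flux per unit crosswind length is F = V × PW.
Inflow: F_in = 10.9 × 17.7 = 192.93 mm·m/s
Outflow: F_out = 10.9 × 9.43 = 102.787 mm·m/s
Steady-state rate R = (F_in − F_out)/L = (192.93 − 102.787) / 243000 m = 3.710e-04 mm/s.
R = 3.710e-04 × 3600 × 24 = 32.1 mm/day.

R ≈ 32.1 mm/day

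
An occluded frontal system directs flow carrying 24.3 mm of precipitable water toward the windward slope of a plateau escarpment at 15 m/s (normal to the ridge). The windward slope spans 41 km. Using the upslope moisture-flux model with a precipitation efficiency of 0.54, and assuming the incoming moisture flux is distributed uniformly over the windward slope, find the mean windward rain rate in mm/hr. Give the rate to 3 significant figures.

Incoming column moisture flux per unit ridge length: F = V × PW = 15 × 24.3 = 364.5 mm·m/s.
Spread over the 41 km slope with efficiency ε = 0.54: R = ε·F/W = 0.54 × 364.5 / 41000 m = 4.801e-03 mm/s.
R = 4.801e-03 × 3600 = 17.3 mm/hr.

R ≈ 17.3 mm/hr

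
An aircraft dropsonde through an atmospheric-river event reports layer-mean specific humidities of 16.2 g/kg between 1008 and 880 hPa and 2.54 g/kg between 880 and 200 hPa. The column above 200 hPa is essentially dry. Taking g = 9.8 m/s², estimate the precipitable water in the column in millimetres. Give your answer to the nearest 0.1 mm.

PW ≈ 38.8 mm

Precipitable water is the column-integrated vapour mass per unit area: PW = (1/g) Σ q̄ Δp, with q in kg/kg and Δp in Pa (1 kg/m² of water = 1 mm).
Layer 1008–880 hPa: Δp = 128 hPa = 12800 Pa, q̄ = 0.0162 kg/kg → 0.0162 × 12800 / 9.8 = 21.16 mm
Layer 880–200 hPa: Δp = 680 hPa = 68000 Pa, q̄ = 0.00254 kg/kg → 0.00254 × 68000 / 9.8 = 17.62 mm
PW = 21.16 + 17.62 = 38.78 ≈ 38.8 mm.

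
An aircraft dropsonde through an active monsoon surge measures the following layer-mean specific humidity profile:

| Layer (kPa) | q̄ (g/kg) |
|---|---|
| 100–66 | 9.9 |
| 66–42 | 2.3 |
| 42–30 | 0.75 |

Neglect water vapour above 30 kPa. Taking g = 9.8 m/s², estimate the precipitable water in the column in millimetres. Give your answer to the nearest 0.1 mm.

Precipitable water is the column-integrated vapour mass per unit area: PW = (1/g) Σ q̄ Δp, with q in kg/kg and Δp in Pa (1 kg/m² of water = 1 mm).
Layer 100–66 kPa: Δp = 340 hPa = 34000 Pa, q̄ = 0.0099 kg/kg → 0.0099 × 34000 / 9.8 = 34.35 mm
Layer 66–42 kPa: Δp = 240 hPa = 24000 Pa, q̄ = 0.0023 kg/kg → 0.0023 × 24000 / 9.8 = 5.63 mm
Layer 42–30 kPa: Δp = 120 hPa = 12000 Pa, q̄ = 0.00075 kg/kg → 0.00075 × 12000 / 9.8 = 0.92 mm
PW = 34.35 + 5.63 + 0.92 = 40.90 ≈ 40.9 mm.

PW ≈ 40.9 mm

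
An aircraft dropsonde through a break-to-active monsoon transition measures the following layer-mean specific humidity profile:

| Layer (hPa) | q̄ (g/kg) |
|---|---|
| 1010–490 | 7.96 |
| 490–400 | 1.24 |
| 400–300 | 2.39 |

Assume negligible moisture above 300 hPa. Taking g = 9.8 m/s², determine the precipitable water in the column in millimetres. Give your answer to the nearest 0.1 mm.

Precipitable water is the column-integrated vapour mass per unit area: PW = (1/g) Σ q̄ Δp, with q in kg/kg and Δp in Pa (1 kg/m² of water = 1 mm).
Layer 1010–490 hPa: Δp = 520 hPa = 52000 Pa, q̄ = 0.00796 kg/kg → 0.00796 × 52000 / 9.8 = 42.24 mm
Layer 490–400 hPa: Δp = 90 hPa = 9000 Pa, q̄ = 0.00124 kg/kg → 0.00124 × 9000 / 9.8 = 1.14 mm
Layer 400–300 hPa: Δp = 100 hPa = 10000 Pa, q̄ = 0.00239 kg/kg → 0.00239 × 10000 / 9.8 = 2.44 mm
PW = 42.24 + 1.14 + 2.44 = 45.82 ≈ 45.8 mm.

PW ≈ 45.8 mm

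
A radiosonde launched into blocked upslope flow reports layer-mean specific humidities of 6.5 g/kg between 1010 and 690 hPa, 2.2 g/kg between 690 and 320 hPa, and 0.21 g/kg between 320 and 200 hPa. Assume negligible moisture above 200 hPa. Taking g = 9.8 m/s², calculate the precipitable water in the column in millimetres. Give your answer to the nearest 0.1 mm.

PW ≈ 29.8 mm

Precipitable water is the column-integrated vapour mass per unit area: PW = (1/g) Σ q̄ Δp, with q in kg/kg and Δp in Pa (1 kg/m² of water = 1 mm).
Layer 1010–690 hPa: Δp = 320 hPa = 32000 Pa, q̄ = 0.0065 kg/kg → 0.0065 × 32000 / 9.8 = 21.22 mm
Layer 690–320 hPa: Δp = 370 hPa = 37000 Pa, q̄ = 0.0022 kg/kg → 0.0022 × 37000 / 9.8 = 8.31 mm
Layer 320–200 hPa: Δp = 120 hPa = 12000 Pa, q̄ = 0.00021 kg/kg → 0.00021 × 12000 / 9.8 = 0.26 mm
PW = 21.22 + 8.31 + 0.26 = 29.79 ≈ 29.8 mm.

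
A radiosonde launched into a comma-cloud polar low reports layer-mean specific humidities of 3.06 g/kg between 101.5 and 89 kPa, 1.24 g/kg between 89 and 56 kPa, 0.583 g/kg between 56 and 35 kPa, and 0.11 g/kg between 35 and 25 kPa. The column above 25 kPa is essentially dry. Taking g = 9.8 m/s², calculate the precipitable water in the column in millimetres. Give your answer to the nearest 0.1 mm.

PW ≈ 9.4 mm

Precipitable water is the column-integrated vapour mass per unit area: PW = (1/g) Σ q̄ Δp, with q in kg/kg and Δp in Pa (1 kg/m² of water = 1 mm).
Layer 101.5–89 kPa: Δp = 125 hPa = 12500 Pa, q̄ = 0.00306 kg/kg → 0.00306 × 12500 / 9.8 = 3.90 mm
Layer 89–56 kPa: Δp = 330 hPa = 33000 Pa, q̄ = 0.00124 kg/kg → 0.00124 × 33000 / 9.8 = 4.18 mm
Layer 56–35 kPa: Δp = 210 hPa = 21000 Pa, q̄ = 0.000583 kg/kg → 0.000583 × 21000 / 9.8 = 1.25 mm
Layer 35–25 kPa: Δp = 100 hPa = 10000 Pa, q̄ = 0.00011 kg/kg → 0.00011 × 10000 / 9.8 = 0.11 mm
PW = 3.90 + 4.18 + 1.25 + 0.11 = 9.44 ≈ 9.4 mm.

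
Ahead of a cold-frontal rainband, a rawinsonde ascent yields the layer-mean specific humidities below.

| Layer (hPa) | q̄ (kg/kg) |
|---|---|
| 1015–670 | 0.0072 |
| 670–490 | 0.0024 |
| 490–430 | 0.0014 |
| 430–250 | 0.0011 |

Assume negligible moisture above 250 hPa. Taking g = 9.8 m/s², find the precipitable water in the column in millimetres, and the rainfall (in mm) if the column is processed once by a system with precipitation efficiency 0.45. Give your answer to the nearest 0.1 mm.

Precipitable water is the column-integrated vapour mass per unit area: PW = (1/g) Σ q̄ Δp, with q in kg/kg and Δp in Pa (1 kg/m² of water = 1 mm).
Layer 1015–670 hPa: Δp = 345 hPa = 34500 Pa, q̄ = 0.0072 kg/kg → 0.0072 × 34500 / 9.8 = 25.35 mm
Layer 670–490 hPa: Δp = 180 hPa = 18000 Pa, q̄ = 0.0024 kg/kg → 0.0024 × 18000 / 9.8 = 4.41 mm
Layer 490–430 hPa: Δp = 60 hPa = 6000 Pa, q̄ = 0.0014 kg/kg → 0.0014 × 6000 / 9.8 = 0.86 mm
Layer 430–250 hPa: Δp = 180 hPa = 18000 Pa, q̄ = 0.0011 kg/kg → 0.0011 × 18000 / 9.8 = 2.02 mm
PW = 25.35 + 4.41 + 0.86 + 2.02 = 32.64 ≈ 32.6 mm.
Rainfall = ε × PW = 0.45 × 32.6 = 14.7 mm.

PW ≈ 32.6 mm; rainfall ≈ 14.7 mm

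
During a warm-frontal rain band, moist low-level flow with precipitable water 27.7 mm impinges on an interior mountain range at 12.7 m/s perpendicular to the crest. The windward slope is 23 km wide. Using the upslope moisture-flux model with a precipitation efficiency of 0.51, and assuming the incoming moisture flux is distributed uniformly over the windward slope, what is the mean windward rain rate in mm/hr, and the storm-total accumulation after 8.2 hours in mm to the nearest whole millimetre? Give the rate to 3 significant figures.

Incoming column moisture flux per unit ridge length: F = V × PW = 12.7 × 27.7 = 351.79 mm·m/s.
Spread over the 23 km slope with efficiency ε = 0.51: R = ε·F/W = 0.51 × 351.79 / 23000 m = 7.801e-03 mm/s.
R = 7.801e-03 × 3600 = 28.1 mm/hr.
Over 8.2 h: total = 28.1 × 8.2 = 230.42 ≈ 230 mm.

R ≈ 28.1 mm/hr; total ≈ 230 mm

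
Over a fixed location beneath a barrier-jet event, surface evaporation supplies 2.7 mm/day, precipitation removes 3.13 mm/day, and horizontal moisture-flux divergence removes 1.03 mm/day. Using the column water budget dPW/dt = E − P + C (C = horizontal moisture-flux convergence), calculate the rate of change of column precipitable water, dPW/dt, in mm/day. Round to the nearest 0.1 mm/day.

dPW/dt = E − P + C = 2.7 − 3.13 + (-1.03) = -1.5 mm/day.

dPW/dt ≈ -1.5 mm/day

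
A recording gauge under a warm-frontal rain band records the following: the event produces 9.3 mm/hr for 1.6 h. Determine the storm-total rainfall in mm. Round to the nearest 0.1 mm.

total ≈ 14.9 mm

Total = Σ Rᵢ Δtᵢ = 9.3 × 1.6
      = 14.88 = 14.9 mm.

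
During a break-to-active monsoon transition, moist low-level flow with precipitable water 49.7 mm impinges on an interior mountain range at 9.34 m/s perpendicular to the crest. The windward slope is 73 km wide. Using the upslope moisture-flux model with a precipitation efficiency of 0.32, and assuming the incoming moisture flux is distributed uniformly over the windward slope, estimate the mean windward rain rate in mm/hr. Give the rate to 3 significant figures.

R ≈ 7.33 mm/hr

Incoming column moisture flux per unit ridge length: F = V × PW = 9.34 × 49.7 = 464.198 mm·m/s.
Spread over the 73 km slope with efficiency ε = 0.32: R = ε·F/W = 0.32 × 464.198 / 73000 m = 2.035e-03 mm/s.
R = 2.035e-03 × 3600 = 7.33 mm/hr.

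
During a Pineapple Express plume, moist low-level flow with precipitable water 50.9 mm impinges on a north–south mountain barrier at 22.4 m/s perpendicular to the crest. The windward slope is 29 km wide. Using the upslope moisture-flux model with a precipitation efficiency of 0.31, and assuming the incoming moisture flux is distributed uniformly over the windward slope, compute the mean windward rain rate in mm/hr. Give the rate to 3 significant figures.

R ≈ 43.9 mm/hr

Incoming column moisture flux per unit ridge length: F = V × PW = 22.4 × 50.9 = 1140.16 mm·m/s.
Spread over the 29 km slope with efficiency ε = 0.31: R = ε·F/W = 0.31 × 1140.16 / 29000 m = 1.219e-02 mm/s.
R = 1.219e-02 × 3600 = 43.9 mm/hr.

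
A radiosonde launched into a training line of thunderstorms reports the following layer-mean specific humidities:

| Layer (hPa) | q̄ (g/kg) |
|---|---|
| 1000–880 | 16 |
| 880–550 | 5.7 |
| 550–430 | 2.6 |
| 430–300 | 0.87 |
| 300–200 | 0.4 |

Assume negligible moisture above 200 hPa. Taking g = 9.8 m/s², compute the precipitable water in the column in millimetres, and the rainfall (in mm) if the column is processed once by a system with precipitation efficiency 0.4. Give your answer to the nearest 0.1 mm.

Precipitable water is the column-integrated vapour mass per unit area: PW = (1/g) Σ q̄ Δp, with q in kg/kg and Δp in Pa (1 kg/m² of water = 1 mm).
Layer 1000–880 hPa: Δp = 120 hPa = 12000 Pa, q̄ = 0.016 kg/kg → 0.016 × 12000 / 9.8 = 19.59 mm
Layer 880–550 hPa: Δp = 330 hPa = 33000 Pa, q̄ = 0.0057 kg/kg → 0.0057 × 33000 / 9.8 = 19.19 mm
Layer 550–430 hPa: Δp = 120 hPa = 12000 Pa, q̄ = 0.0026 kg/kg → 0.0026 × 12000 / 9.8 = 3.18 mm
Layer 430–300 hPa: Δp = 130 hPa = 13000 Pa, q̄ = 0.00087 kg/kg → 0.00087 × 13000 / 9.8 = 1.15 mm
Layer 300–200 hPa: Δp = 100 hPa = 10000 Pa, q̄ = 0.0004 kg/kg → 0.0004 × 10000 / 9.8 = 0.41 mm
PW = 19.59 + 19.19 + 3.18 + 1.15 + 0.41 = 43.52 ≈ 43.5 mm.
Rainfall = ε × PW = 0.4 × 43.5 = 17.4 mm.

PW ≈ 43.5 mm; rainfall ≈ 17.4 mm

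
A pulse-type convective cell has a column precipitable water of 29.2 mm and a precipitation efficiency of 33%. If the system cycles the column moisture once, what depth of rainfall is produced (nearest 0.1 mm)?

Rainfall = ε × PW = 0.33 × 29.2 = 9.6 mm.

rainfall ≈ 9.6 mm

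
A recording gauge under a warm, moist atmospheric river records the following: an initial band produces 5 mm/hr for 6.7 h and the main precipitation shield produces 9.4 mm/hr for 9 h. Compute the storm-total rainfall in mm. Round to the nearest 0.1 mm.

total ≈ 118.1 mm

Total = Σ Rᵢ Δtᵢ = 5 × 6.7 + 9.4 × 9
      = 33.5 + 84.6 = 118.1 mm.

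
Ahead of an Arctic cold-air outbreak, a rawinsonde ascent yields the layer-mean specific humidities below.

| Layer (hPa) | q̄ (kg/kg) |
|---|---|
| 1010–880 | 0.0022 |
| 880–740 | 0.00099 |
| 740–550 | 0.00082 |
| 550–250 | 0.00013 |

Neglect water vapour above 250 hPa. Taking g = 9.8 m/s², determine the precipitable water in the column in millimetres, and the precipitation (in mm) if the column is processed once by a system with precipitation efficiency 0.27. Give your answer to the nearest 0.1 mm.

Precipitable water is the column-integrated vapour mass per unit area: PW = (1/g) Σ q̄ Δp, with q in kg/kg and Δp in Pa (1 kg/m² of water = 1 mm).
Layer 1010–880 hPa: Δp = 130 hPa = 13000 Pa, q̄ = 0.0022 kg/kg → 0.0022 × 13000 / 9.8 = 2.92 mm
Layer 880–740 hPa: Δp = 140 hPa = 14000 Pa, q̄ = 0.00099 kg/kg → 0.00099 × 14000 / 9.8 = 1.41 mm
Layer 740–550 hPa: Δp = 190 hPa = 19000 Pa, q̄ = 0.00082 kg/kg → 0.00082 × 19000 / 9.8 = 1.59 mm
Layer 550–250 hPa: Δp = 300 hPa = 30000 Pa, q̄ = 0.00013 kg/kg → 0.00013 × 30000 / 9.8 = 0.40 mm
PW = 2.92 + 1.41 + 1.59 + 0.40 = 6.32 ≈ 6.3 mm.
Precipitation = ε × PW = 0.27 × 6.3 = 1.7 mm.

PW ≈ 6.3 mm; precipitation ≈ 1.7 mm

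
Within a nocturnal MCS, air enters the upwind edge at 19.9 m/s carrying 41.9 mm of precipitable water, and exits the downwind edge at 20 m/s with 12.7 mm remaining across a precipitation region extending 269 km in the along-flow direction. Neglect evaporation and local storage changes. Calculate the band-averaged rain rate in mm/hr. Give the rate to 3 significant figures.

R ≈ 7.76 mm/hr

Column moisture flux per unit crosswind length is F = V × PW.
Inflow: F_in = 19.9 × 41.9 = 833.81 mm·m/s
Outflow: F_out = 20 × 12.7 = 254 mm·m/s
Steady-state rate R = (F_in − F_out)/L = (833.81 − 254) / 269000 m = 2.155e-03 mm/s.
R = 2.155e-03 × 3600 = 7.76 mm/hr.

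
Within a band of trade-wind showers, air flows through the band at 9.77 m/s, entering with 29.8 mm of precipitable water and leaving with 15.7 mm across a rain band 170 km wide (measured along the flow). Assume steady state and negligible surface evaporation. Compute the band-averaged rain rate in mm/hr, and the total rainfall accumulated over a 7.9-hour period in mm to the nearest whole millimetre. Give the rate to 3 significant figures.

Column moisture flux per unit crosswind length is F = V × PW.
Inflow: F_in = 9.77 × 29.8 = 291.146 mm·m/s
Outflow: F_out = 9.77 × 15.7 = 153.389 mm·m/s
Steady-state rate R = (F_in − F_out)/L = (291.146 − 153.389) / 170000 m = 8.103e-04 mm/s.
R = 8.103e-04 × 3600 = 2.92 mm/hr.
Over 7.9 h: total = 2.92 × 7.9 = 23.068 ≈ 23 mm.

R ≈ 2.92 mm/hr; total ≈ 23 mm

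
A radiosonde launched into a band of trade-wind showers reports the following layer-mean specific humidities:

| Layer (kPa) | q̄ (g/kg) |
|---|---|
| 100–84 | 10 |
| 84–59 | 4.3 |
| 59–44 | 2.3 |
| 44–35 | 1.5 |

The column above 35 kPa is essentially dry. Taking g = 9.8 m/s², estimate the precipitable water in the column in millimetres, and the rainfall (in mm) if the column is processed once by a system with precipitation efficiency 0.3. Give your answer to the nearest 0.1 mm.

PW ≈ 32.2 mm; rainfall ≈ 9.7 mm

Precipitable water is the column-integrated vapour mass per unit area: PW = (1/g) Σ q̄ Δp, with q in kg/kg and Δp in Pa (1 kg/m² of water = 1 mm).
Layer 100–84 kPa: Δp = 160 hPa = 16000 Pa, q̄ = 0.01 kg/kg → 0.01 × 16000 / 9.8 = 16.33 mm
Layer 84–59 kPa: Δp = 250 hPa = 25000 Pa, q̄ = 0.0043 kg/kg → 0.0043 × 25000 / 9.8 = 10.97 mm
Layer 59–44 kPa: Δp = 150 hPa = 15000 Pa, q̄ = 0.0023 kg/kg → 0.0023 × 15000 / 9.8 = 3.52 mm
Layer 44–35 kPa: Δp = 90 hPa = 9000 Pa, q̄ = 0.0015 kg/kg → 0.0015 × 9000 / 9.8 = 1.38 mm
PW = 16.33 + 10.97 + 3.52 + 1.38 = 32.20 ≈ 32.2 mm.
Rainfall = ε × PW = 0.3 × 32.2 = 9.7 mm.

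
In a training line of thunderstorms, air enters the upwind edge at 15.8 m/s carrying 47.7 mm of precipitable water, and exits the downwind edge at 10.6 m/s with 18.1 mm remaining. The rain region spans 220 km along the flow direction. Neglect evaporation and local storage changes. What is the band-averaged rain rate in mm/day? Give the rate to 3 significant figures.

Column moisture flux per unit crosswind length is F = V × PW.
Inflow: F_in = 15.8 × 47.7 = 753.66 mm·m/s
Outflow: F_out = 10.6 × 18.1 = 191.86 mm·m/s
Steady-state rate R = (F_in − F_out)/L = (753.66 − 191.86) / 220000 m = 2.554e-03 mm/s.
R = 2.554e-03 × 3600 × 24 = 221 mm/day.

R ≈ 221 mm/day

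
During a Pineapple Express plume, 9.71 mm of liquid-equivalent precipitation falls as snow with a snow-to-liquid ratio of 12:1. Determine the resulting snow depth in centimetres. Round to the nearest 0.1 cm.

snow depth ≈ 11.7 cm

Snow depth = liquid × ratio = 9.71 mm × 12 = 116.52 mm = 11.7 cm.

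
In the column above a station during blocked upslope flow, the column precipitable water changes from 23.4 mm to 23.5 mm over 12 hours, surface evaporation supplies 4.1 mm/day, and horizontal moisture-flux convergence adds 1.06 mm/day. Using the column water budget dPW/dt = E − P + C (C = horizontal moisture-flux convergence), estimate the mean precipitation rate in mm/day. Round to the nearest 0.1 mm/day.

P ≈ 5.0 mm/day

dPW/dt = (23.5 − 23.4) mm / (12/24 day) = +0.200 mm/day.
P = E + C − dPW/dt = 4.1 + (1.06) − (+0.200) = 5.0 mm/day.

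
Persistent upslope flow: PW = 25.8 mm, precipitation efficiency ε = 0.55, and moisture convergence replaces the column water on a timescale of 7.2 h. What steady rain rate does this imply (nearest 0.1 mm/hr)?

Each overturning extracts ε × PW = 0.55 × 25.8 = 14.19 mm.
Rate = ε·PW / τ = 14.19 / 7.2 h = 2.0 mm/hr.

R ≈ 2.0 mm/hr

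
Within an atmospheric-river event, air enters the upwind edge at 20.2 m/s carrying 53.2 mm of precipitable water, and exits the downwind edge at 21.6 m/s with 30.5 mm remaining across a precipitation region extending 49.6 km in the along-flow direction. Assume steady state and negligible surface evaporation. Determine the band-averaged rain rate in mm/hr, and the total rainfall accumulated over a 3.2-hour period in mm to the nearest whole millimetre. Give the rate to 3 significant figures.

R ≈ 30.2 mm/hr; total ≈ 97 mm

Column moisture flux per unit crosswind length is F = V × PW.
Inflow: F_in = 20.2 × 53.2 = 1074.64 mm·m/s
Outflow: F_out = 21.6 × 30.5 = 658.8 mm·m/s
Steady-state rate R = (F_in − F_out)/L = (1074.64 − 658.8) / 49600 m = 8.384e-03 mm/s.
R = 8.384e-03 × 3600 = 30.2 mm/hr.
Over 3.2 h: total = 30.2 × 3.2 = 96.64 ≈ 97 mm.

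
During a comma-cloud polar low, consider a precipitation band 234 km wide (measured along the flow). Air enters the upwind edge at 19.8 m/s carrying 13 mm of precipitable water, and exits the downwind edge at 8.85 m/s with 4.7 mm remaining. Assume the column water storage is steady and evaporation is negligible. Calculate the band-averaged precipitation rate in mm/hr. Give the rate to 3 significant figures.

R ≈ 3.32 mm/hr

Column moisture flux per unit crosswind length is F = V × PW.
Inflow: F_in = 19.8 × 13 = 257.4 mm·m/s
Outflow: F_out = 8.85 × 4.7 = 41.595 mm·m/s
Steady-state rate R = (F_in − F_out)/L = (257.4 − 41.595) / 234000 m = 9.222e-04 mm/s.
R = 9.222e-04 × 3600 = 3.32 mm/hr.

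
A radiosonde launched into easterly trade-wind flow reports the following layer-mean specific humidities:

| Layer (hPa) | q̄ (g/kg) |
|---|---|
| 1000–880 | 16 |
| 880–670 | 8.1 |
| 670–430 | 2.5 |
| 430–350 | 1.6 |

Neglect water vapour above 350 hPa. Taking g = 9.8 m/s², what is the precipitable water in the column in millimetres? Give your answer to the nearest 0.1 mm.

PW ≈ 44.4 mm

Precipitable water is the column-integrated vapour mass per unit area: PW = (1/g) Σ q̄ Δp, with q in kg/kg and Δp in Pa (1 kg/m² of water = 1 mm).
Layer 1000–880 hPa: Δp = 120 hPa = 12000 Pa, q̄ = 0.016 kg/kg → 0.016 × 12000 / 9.8 = 19.59 mm
Layer 880–670 hPa: Δp = 210 hPa = 21000 Pa, q̄ = 0.0081 kg/kg → 0.0081 × 21000 / 9.8 = 17.36 mm
Layer 670–430 hPa: Δp = 240 hPa = 24000 Pa, q̄ = 0.0025 kg/kg → 0.0025 × 24000 / 9.8 = 6.12 mm
Layer 430–350 hPa: Δp = 80 hPa = 8000 Pa, q̄ = 0.0016 kg/kg → 0.0016 × 8000 / 9.8 = 1.31 mm
PW = 19.59 + 17.36 + 6.12 + 1.31 = 44.38 ≈ 44.4 mm.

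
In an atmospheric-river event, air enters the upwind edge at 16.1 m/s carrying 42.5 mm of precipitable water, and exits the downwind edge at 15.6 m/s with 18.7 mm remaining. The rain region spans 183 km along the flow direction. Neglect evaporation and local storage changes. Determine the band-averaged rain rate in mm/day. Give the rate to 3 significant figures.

Column moisture flux per unit crosswind length is F = V × PW.
Inflow: F_in = 16.1 × 42.5 = 684.25 mm·m/s
Outflow: F_out = 15.6 × 18.7 = 291.72 mm·m/s
Steady-state rate R = (F_in − F_out)/L = (684.25 − 291.72) / 183000 m = 2.145e-03 mm/s.
R = 2.145e-03 × 3600 × 24 = 185 mm/day.

R ≈ 185 mm/day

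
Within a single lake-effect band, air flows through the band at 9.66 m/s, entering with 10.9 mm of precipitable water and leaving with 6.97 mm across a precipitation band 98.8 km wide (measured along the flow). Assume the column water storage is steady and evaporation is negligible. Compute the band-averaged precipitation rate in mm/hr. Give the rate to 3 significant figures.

R ≈ 1.38 mm/hr

Column moisture flux per unit crosswind length is F = V × PW.
Inflow: F_in = 9.66 × 10.9 = 105.294 mm·m/s
Outflow: F_out = 9.66 × 6.97 = 67.3302 mm·m/s
Steady-state rate R = (F_in − F_out)/L = (105.294 − 67.3302) / 98800 m = 3.842e-04 mm/s.
R = 3.842e-04 × 3600 = 1.38 mm/hr.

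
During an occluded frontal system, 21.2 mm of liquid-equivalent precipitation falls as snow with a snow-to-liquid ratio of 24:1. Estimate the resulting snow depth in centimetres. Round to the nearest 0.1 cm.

snow depth ≈ 50.9 cm

Snow depth = liquid × ratio = 21.2 mm × 24 = 508.8 mm = 50.9 cm.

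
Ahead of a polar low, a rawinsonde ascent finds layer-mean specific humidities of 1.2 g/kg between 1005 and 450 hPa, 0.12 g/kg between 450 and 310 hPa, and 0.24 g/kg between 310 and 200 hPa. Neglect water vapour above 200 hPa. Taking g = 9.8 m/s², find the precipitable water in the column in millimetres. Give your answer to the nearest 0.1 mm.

Precipitable water is the column-integrated vapour mass per unit area: PW = (1/g) Σ q̄ Δp, with q in kg/kg and Δp in Pa (1 kg/m² of water = 1 mm).
Layer 1005–450 hPa: Δp = 555 hPa = 55500 Pa, q̄ = 0.0012 kg/kg → 0.0012 × 55500 / 9.8 = 6.80 mm
Layer 450–310 hPa: Δp = 140 hPa = 14000 Pa, q̄ = 0.00012 kg/kg → 0.00012 × 14000 / 9.8 = 0.17 mm
Layer 310–200 hPa: Δp = 110 hPa = 11000 Pa, q̄ = 0.00024 kg/kg → 0.00024 × 11000 / 9.8 = 0.27 mm
PW = 6.80 + 0.17 + 0.27 = 7.24 ≈ 7.2 mm.

PW ≈ 7.2 mm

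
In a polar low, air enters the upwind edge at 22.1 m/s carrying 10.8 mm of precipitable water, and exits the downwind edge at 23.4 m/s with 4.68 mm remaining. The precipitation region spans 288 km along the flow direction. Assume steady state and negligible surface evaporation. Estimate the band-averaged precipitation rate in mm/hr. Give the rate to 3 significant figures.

R ≈ 1.61 mm/hr

Column moisture flux per unit crosswind length is F = V × PW.
Inflow: F_in = 22.1 × 10.8 = 238.68 mm·m/s
Outflow: F_out = 23.4 × 4.68 = 109.512 mm·m/s
Steady-state rate R = (F_in − F_out)/L = (238.68 − 109.512) / 288000 m = 4.485e-04 mm/s.
R = 4.485e-04 × 3600 = 1.61 mm/hr.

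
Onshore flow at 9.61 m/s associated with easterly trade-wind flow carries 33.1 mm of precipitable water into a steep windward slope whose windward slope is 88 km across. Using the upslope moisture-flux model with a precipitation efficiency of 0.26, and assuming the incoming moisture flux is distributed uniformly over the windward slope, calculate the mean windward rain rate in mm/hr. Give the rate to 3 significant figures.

R ≈ 3.38 mm/hr

Incoming column moisture flux per unit ridge length: F = V × PW = 9.61 × 33.1 = 318.091 mm·m/s.
Spread over the 88 km slope with efficiency ε = 0.26: R = ε·F/W = 0.26 × 318.091 / 88000 m = 9.398e-04 mm/s.
R = 9.398e-04 × 3600 = 3.38 mm/hr.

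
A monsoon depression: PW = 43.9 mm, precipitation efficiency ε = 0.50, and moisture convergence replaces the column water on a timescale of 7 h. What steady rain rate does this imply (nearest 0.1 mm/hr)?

R ≈ 3.1 mm/hr

Each overturning extracts ε × PW = 0.50 × 43.9 = 21.95 mm.
Rate = ε·PW / τ = 21.95 / 7 h = 3.1 mm/hr.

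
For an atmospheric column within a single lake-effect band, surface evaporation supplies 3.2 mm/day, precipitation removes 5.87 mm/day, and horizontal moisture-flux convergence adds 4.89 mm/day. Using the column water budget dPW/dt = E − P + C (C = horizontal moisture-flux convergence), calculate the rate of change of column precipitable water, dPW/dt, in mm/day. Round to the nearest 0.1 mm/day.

dPW/dt ≈ 2.2 mm/day

dPW/dt = E − P + C = 3.2 − 5.87 + (4.89) = 2.2 mm/day.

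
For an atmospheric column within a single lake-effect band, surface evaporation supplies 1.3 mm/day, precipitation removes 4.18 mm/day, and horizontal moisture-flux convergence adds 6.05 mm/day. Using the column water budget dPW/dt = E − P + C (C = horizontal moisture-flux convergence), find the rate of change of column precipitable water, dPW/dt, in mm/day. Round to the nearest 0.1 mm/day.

dPW/dt = E − P + C = 1.3 − 4.18 + (6.05) = 3.2 mm/day.

dPW/dt ≈ 3.2 mm/day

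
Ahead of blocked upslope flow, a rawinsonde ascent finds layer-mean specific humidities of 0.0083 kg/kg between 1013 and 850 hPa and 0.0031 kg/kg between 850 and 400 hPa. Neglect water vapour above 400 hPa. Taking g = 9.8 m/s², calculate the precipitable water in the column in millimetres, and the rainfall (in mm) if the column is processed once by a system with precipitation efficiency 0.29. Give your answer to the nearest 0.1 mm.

Precipitable water is the column-integrated vapour mass per unit area: PW = (1/g) Σ q̄ Δp, with q in kg/kg and Δp in Pa (1 kg/m² of water = 1 mm).
Layer 1013–850 hPa: Δp = 163 hPa = 16300 Pa, q̄ = 0.0083 kg/kg → 0.0083 × 16300 / 9.8 = 13.81 mm
Layer 850–400 hPa: Δp = 450 hPa = 45000 Pa, q̄ = 0.0031 kg/kg → 0.0031 × 45000 / 9.8 = 14.23 mm
PW = 13.81 + 14.23 = 28.04 ≈ 28.0 mm.
Rainfall = ε × PW = 0.29 × 28.0 = 8.1 mm.

PW ≈ 28.0 mm; rainfall ≈ 8.1 mm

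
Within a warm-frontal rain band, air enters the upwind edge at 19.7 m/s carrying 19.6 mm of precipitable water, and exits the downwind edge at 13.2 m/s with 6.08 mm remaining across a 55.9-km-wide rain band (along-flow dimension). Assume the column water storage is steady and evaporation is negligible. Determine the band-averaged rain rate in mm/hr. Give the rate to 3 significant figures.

Column moisture flux per unit crosswind length is F = V × PW.
Inflow: F_in = 19.7 × 19.6 = 386.12 mm·m/s
Outflow: F_out = 13.2 × 6.08 = 80.256 mm·m/s
Steady-state rate R = (F_in − F_out)/L = (386.12 − 80.256) / 55900 m = 5.472e-03 mm/s.
R = 5.472e-03 × 3600 = 19.7 mm/hr.

R ≈ 19.7 mm/hr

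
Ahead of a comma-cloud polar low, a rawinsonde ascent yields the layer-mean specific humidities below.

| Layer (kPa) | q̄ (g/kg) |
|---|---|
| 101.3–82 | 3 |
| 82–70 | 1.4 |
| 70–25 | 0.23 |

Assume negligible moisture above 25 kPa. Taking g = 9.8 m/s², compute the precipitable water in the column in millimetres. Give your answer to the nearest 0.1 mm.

Precipitable water is the column-integrated vapour mass per unit area: PW = (1/g) Σ q̄ Δp, with q in kg/kg and Δp in Pa (1 kg/m² of water = 1 mm).
Layer 101.3–82 kPa: Δp = 193 hPa = 19300 Pa, q̄ = 0.003 kg/kg → 0.003 × 19300 / 9.8 = 5.91 mm
Layer 82–70 kPa: Δp = 120 hPa = 12000 Pa, q̄ = 0.0014 kg/kg → 0.0014 × 12000 / 9.8 = 1.71 mm
Layer 70–25 kPa: Δp = 450 hPa = 45000 Pa, q̄ = 0.00023 kg/kg → 0.00023 × 45000 / 9.8 = 1.06 mm
PW = 5.91 + 1.71 + 1.06 = 8.68 ≈ 8.7 mm.

PW ≈ 8.7 mm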